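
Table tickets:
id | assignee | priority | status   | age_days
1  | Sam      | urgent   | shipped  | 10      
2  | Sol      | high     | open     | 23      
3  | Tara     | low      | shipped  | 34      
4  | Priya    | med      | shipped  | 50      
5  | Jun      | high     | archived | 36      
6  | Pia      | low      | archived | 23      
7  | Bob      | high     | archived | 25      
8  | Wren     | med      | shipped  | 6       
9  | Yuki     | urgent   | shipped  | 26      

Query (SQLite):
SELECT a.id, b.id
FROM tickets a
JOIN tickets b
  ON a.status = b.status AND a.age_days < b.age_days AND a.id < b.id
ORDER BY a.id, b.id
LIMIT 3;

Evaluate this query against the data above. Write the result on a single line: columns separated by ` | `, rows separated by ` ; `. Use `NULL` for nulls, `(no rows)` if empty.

Pairs (a,b) with same status, a.age_days < b.age_days, a.id < b.id.
status groups: archived:{5,6,7} open:{2} shipped:{1,3,4,8,9}
Ordered by (a.id, b.id); first 3.

1 | 3 ; 1 | 4 ; 1 | 9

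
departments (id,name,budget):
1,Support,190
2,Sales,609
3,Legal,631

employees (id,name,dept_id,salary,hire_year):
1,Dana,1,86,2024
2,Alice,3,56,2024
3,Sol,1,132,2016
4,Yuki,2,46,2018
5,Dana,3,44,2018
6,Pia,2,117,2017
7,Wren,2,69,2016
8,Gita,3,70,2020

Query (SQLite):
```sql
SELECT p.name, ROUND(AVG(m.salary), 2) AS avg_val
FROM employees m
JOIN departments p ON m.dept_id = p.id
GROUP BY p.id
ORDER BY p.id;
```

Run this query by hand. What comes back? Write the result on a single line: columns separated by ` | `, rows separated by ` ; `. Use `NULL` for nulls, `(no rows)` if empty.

Support | 109 ; Sales | 77.33 ; Legal | 56.67

Join each employees row to its departments via dept_id.
Group joined rows by departments.id; compute ROUND(AVG(m.salary), 2) per group.
  1: ids {1, 3} → ROUND(AVG(m.salary), 2)=109
  2: ids {4, 6, 7} → ROUND(AVG(m.salary), 2)=77.33
  3: ids {2, 5, 8} → ROUND(AVG(m.salary), 2)=56.67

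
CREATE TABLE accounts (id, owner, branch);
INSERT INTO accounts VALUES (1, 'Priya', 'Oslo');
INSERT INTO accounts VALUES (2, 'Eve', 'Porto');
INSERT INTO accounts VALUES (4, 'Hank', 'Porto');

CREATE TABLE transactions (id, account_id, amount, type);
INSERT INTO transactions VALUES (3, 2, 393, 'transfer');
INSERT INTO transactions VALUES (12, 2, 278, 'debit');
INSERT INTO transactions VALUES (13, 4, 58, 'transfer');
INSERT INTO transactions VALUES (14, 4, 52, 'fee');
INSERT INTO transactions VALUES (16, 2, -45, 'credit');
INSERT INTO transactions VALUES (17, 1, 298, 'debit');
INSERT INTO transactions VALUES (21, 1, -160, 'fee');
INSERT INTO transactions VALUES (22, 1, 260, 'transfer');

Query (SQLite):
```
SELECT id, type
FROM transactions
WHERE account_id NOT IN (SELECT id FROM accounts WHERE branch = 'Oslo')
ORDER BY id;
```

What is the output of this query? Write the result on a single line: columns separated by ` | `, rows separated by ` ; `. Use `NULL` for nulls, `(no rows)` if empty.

3 | transfer ; 12 | debit ; 13 | transfer ; 14 | fee ; 16 | credit

Inner query: accounts.id where branch = 'Oslo'.
Outer: keep transactions rows whose account_id is not in that set.
Inner query → {1}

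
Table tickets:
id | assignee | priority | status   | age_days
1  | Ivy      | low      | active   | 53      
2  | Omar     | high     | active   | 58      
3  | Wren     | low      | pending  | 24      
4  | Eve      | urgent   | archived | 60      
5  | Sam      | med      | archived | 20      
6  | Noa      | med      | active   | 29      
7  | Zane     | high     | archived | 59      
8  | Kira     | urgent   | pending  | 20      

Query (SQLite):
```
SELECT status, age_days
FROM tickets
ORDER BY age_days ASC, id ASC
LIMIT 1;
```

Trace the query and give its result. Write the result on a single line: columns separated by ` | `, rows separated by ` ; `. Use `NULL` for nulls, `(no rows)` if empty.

archived | 20

Sort by age_days asc, tiebreak id asc: (20, id=5), (20, id=8), (24, id=3), (29, id=6) …. Take first 1.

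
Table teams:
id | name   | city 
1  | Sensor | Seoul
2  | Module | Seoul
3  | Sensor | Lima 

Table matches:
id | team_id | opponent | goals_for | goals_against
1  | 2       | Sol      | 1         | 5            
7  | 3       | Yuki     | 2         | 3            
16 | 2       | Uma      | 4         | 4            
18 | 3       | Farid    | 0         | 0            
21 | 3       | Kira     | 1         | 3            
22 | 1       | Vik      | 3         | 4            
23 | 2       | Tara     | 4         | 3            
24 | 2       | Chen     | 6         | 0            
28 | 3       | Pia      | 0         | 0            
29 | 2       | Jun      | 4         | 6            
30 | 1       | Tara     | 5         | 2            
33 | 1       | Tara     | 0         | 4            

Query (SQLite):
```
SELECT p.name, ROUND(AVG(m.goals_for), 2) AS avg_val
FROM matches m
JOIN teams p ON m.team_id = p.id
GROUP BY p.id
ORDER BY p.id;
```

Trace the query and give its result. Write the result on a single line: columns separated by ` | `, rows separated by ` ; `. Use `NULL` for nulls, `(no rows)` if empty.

Sensor | 2.67 ; Module | 3.8 ; Sensor | 0.75

Join each matches row to its teams via team_id.
Group joined rows by teams.id; compute ROUND(AVG(m.goals_for), 2) per group.
  1: ids {22, 30, 33} → ROUND(AVG(m.goals_for), 2)=2.67
  2: ids {1, 16, 23, 24, 29} → ROUND(AVG(m.goals_for), 2)=3.8
  3: ids {7, 18, 21, 28} → ROUND(AVG(m.goals_for), 2)=0.75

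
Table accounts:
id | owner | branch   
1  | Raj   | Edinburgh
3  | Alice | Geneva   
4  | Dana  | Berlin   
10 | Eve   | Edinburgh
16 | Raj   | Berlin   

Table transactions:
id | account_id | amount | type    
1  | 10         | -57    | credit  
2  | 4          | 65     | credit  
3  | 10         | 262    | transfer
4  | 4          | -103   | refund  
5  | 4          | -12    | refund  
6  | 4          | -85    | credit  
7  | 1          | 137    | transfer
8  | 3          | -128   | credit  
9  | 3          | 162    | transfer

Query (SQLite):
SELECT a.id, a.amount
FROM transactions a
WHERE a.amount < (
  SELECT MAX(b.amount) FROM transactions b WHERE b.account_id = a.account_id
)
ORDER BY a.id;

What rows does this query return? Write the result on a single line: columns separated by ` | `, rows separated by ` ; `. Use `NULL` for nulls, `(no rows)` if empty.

For each transactions row a, compute MAX(amount) over rows sharing a.account_id.
Keep row a if a.amount < that per-group MAX.
  account_id=1: MAX(amount) = 137
  account_id=3: MAX(amount) = 162
  account_id=4: MAX(amount) = 65
  account_id=10: MAX(amount) = 262

1 | -57 ; 4 | -103 ; 5 | -12 ; 6 | -85 ; 8 | -128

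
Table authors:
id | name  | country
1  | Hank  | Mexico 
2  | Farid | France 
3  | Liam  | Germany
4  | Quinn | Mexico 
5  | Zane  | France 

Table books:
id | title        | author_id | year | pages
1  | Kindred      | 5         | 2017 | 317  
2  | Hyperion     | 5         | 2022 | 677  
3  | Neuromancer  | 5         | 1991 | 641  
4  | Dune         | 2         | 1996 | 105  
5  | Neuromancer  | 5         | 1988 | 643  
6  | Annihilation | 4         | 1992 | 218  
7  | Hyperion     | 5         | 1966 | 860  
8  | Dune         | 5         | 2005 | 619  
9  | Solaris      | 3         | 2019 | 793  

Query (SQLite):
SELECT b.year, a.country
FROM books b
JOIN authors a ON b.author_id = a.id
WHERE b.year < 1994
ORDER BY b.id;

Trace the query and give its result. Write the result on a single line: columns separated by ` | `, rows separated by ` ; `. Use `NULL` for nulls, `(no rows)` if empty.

Each books row matches the authors row where author_id = authors.id.
Then keep rows with b.year < 1994.

1991 | France ; 1988 | France ; 1992 | Mexico ; 1966 | France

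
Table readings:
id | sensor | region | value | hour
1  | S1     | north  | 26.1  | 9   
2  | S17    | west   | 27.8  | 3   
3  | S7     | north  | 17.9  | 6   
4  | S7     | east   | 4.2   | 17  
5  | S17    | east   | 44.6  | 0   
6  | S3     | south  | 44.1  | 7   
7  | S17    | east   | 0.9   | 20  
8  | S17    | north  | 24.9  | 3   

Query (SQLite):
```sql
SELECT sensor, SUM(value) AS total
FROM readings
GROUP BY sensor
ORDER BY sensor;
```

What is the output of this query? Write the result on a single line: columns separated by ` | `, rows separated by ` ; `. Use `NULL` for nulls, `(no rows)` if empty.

S1 | 26.1 ; S17 | 98.2 ; S3 | 44.1 ; S7 | 22.1

Partition readings by sensor; compute SUM(value) within each group.
  S1: ids {1} → SUM(value)=26.1
  S17: ids {2, 5, 7, 8} → SUM(value)=98.2
  S3: ids {6} → SUM(value)=44.1
  S7: ids {3, 4} → SUM(value)=22.1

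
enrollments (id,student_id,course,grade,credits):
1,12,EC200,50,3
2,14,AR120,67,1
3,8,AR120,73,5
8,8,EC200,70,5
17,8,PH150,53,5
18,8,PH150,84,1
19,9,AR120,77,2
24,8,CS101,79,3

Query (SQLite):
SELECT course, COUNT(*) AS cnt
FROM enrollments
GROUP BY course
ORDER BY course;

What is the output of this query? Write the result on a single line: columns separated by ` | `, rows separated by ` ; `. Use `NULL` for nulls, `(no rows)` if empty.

Partition enrollments by course; compute COUNT(*) within each group.
  AR120: ids {2, 3, 19} → COUNT(*)=3
  CS101: ids {24} → COUNT(*)=1
  EC200: ids {1, 8} → COUNT(*)=2
  PH150: ids {17, 18} → COUNT(*)=2

AR120 | 3 ; CS101 | 1 ; EC200 | 2 ; PH150 | 2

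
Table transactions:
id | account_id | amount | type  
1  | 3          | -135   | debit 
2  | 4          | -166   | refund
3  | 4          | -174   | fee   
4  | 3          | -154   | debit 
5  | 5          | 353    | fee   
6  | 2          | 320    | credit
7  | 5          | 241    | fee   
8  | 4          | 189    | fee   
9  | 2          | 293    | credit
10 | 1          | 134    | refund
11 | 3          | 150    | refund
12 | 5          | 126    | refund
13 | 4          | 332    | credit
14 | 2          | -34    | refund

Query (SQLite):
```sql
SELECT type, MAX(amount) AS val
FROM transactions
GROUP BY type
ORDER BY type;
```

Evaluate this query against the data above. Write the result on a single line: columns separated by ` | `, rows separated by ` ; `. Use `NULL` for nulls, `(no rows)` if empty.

credit | 332 ; debit | -135 ; fee | 353 ; refund | 150

Partition transactions by type; compute MAX(amount) within each group.
  credit: ids {6, 9, 13} → MAX(amount)=332
  debit: ids {1, 4} → MAX(amount)=-135
  fee: ids {3, 5, 7, 8} → MAX(amount)=353
  refund: ids {2, 10, 11, 12, 14} → MAX(amount)=150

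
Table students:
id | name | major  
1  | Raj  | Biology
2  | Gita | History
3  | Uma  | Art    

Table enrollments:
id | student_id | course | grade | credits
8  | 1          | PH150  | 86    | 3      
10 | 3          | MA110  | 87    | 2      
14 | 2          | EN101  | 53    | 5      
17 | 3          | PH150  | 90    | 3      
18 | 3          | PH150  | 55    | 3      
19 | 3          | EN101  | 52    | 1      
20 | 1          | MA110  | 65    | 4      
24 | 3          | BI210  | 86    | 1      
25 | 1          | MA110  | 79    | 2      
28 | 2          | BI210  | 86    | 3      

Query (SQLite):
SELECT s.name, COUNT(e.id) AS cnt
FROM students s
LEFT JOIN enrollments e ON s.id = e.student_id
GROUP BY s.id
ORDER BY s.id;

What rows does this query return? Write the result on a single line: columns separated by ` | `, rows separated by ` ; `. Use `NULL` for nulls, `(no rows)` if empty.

LEFT JOIN keeps every students row; unmatched ones get NULL for enrollments columns.
Group by students.id and compute COUNT(e.id). COUNT(col) of an all-NULL group is 0.
  1: ids {8, 20, 25} → COUNT(e.id)=3
  2: ids {14, 28} → COUNT(e.id)=2
  3: ids {10, 17, 18, 19, 24} → COUNT(e.id)=5

Raj | 3 ; Gita | 2 ; Uma | 5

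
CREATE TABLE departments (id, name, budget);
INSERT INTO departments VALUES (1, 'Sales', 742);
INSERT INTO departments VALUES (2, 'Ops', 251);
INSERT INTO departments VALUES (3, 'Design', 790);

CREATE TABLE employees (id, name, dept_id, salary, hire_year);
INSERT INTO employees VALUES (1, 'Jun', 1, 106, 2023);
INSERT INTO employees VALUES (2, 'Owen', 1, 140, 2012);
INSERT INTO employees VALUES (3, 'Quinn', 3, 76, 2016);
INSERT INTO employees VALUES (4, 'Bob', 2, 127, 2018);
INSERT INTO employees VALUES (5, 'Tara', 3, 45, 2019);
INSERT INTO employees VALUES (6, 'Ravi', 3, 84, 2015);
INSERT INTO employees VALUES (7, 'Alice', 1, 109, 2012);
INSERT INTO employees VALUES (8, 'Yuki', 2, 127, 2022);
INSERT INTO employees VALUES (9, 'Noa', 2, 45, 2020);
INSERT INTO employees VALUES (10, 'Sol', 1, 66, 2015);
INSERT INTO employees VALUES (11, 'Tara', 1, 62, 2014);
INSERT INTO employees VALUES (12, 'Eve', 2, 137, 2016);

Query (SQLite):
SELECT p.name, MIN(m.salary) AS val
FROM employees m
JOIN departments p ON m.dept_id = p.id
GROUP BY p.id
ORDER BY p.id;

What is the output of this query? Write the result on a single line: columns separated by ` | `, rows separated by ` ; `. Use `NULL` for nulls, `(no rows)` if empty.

Sales | 62 ; Ops | 45 ; Design | 45

Join each employees row to its departments via dept_id.
Group joined rows by departments.id; compute MIN(m.salary) per group.
  1: ids {1, 2, 7, 10, 11} → MIN(m.salary)=62
  2: ids {4, 8, 9, 12} → MIN(m.salary)=45
  3: ids {3, 5, 6} → MIN(m.salary)=45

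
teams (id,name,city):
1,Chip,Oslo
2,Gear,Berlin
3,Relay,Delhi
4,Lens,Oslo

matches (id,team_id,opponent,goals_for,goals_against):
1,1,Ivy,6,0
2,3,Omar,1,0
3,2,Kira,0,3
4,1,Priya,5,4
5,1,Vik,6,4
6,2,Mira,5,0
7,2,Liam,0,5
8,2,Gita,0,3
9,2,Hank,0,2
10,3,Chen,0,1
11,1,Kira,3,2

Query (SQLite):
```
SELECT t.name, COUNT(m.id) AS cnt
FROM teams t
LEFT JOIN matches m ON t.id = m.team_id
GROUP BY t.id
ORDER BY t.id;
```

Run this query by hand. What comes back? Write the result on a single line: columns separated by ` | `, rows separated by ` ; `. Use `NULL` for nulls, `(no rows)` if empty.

LEFT JOIN keeps every teams row; unmatched ones get NULL for matches columns.
Group by teams.id and compute COUNT(m.id). COUNT(col) of an all-NULL group is 0.
  1: ids {1, 4, 5, 11} → COUNT(m.id)=4
  2: ids {3, 6, 7, 8, 9} → COUNT(m.id)=5
  3: ids {2, 10} → COUNT(m.id)=2
  4: ids {—} → COUNT(m.id)=0

Chip | 4 ; Gear | 5 ; Relay | 2 ; Lens | 0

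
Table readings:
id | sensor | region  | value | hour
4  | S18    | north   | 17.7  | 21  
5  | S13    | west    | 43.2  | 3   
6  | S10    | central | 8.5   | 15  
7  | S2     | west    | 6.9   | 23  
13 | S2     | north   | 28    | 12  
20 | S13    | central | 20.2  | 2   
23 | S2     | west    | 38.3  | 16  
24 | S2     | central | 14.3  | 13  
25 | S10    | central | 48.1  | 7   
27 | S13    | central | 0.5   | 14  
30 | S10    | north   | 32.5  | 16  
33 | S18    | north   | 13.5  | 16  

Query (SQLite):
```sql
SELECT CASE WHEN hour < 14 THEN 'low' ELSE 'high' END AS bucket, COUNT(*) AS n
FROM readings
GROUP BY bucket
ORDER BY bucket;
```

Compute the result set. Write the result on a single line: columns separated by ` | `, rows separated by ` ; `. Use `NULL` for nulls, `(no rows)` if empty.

Bucket rows by hour < 14 → 'low' else 'high'; count each bucket.

high | 7 ; low | 5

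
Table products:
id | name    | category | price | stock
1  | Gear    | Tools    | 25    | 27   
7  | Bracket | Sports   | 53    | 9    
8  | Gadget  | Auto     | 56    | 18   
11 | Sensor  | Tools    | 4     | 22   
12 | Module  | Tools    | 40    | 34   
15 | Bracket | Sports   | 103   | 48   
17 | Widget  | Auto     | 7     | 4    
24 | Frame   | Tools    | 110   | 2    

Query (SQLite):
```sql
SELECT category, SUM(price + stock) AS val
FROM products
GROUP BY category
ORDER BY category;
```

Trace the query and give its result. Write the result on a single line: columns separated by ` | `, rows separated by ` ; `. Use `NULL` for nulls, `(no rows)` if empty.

Auto | 85 ; Sports | 213 ; Tools | 264

For each row compute price + stock.
Group by category; take SUM of the expression per group.
  Auto: ids {8, 17} → SUM(price + stock)=85
  Sports: ids {7, 15} → SUM(price + stock)=213
  Tools: ids {1, 11, 12, 24} → SUM(price + stock)=264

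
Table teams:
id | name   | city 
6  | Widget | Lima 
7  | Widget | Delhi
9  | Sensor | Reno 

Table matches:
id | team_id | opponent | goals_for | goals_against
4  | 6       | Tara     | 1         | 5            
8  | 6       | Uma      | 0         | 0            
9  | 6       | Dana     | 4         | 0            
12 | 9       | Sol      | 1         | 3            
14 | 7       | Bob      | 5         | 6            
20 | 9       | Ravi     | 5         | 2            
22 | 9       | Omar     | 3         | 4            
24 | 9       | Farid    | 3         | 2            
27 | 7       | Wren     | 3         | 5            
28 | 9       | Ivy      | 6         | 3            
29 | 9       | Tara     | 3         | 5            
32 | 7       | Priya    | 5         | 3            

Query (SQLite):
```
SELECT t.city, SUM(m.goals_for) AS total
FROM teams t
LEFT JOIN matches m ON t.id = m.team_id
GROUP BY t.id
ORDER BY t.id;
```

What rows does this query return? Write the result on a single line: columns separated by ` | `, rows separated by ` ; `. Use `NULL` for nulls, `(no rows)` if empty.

LEFT JOIN keeps every teams row; unmatched ones get NULL for matches columns.
Group by teams.id and compute SUM(m.goals_for). SUM over an all-NULL group is NULL.
  6: ids {4, 8, 9} → SUM(m.goals_for)=5
  7: ids {14, 27, 32} → SUM(m.goals_for)=13
  9: ids {12, 20, 22, 24, 28, 29} → SUM(m.goals_for)=21

Lima | 5 ; Delhi | 13 ; Reno | 21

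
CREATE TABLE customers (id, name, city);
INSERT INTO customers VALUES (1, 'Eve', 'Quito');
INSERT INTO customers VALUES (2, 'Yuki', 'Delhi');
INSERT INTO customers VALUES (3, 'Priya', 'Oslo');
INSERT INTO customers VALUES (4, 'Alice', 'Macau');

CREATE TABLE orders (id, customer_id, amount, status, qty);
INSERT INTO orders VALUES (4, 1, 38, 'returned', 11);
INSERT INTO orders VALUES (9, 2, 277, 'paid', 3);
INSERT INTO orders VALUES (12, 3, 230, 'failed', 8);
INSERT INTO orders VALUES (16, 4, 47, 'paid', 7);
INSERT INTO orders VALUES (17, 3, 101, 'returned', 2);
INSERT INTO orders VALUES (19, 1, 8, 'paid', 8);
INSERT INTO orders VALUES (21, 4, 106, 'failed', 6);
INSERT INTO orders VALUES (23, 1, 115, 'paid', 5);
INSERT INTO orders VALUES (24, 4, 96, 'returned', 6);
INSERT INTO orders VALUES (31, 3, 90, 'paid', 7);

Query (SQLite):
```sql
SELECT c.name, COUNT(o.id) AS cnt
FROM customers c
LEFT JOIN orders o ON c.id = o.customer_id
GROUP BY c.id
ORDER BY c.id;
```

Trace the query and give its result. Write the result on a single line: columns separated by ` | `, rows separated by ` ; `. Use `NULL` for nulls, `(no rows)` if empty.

Eve | 3 ; Yuki | 1 ; Priya | 3 ; Alice | 3

LEFT JOIN keeps every customers row; unmatched ones get NULL for orders columns.
Group by customers.id and compute COUNT(o.id). COUNT(col) of an all-NULL group is 0.
  1: ids {4, 19, 23} → COUNT(o.id)=3
  2: ids {9} → COUNT(o.id)=1
  3: ids {12, 17, 31} → COUNT(o.id)=3
  4: ids {16, 21, 24} → COUNT(o.id)=3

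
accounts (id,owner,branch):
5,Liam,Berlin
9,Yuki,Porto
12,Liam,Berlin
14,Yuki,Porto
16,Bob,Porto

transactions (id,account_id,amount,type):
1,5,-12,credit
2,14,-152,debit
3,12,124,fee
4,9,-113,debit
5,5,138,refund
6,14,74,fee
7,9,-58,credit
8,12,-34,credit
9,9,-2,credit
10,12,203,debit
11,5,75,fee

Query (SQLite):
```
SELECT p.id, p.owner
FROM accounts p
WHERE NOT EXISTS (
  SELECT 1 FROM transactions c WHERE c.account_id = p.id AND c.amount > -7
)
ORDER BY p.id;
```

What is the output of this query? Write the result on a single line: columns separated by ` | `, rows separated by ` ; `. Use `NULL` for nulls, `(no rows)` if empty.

16 | Bob

For each accounts row, check whether any transactions with matching account_id has amount > -7.
Keep rows where that is false.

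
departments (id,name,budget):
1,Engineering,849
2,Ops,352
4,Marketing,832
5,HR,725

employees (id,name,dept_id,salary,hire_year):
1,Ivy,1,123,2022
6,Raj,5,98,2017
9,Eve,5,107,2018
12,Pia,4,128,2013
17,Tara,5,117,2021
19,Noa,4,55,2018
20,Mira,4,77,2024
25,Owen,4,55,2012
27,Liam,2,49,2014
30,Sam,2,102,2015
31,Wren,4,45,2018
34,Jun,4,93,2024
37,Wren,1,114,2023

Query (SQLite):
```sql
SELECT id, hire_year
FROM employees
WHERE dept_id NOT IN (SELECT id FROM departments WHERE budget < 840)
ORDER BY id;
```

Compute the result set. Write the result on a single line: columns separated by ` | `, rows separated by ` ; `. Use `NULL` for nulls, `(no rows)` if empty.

1 | 2022 ; 37 | 2023

Inner query: departments.id where budget < 840.
Outer: keep employees rows whose dept_id is not in that set.
Inner query → {2, 4, 5}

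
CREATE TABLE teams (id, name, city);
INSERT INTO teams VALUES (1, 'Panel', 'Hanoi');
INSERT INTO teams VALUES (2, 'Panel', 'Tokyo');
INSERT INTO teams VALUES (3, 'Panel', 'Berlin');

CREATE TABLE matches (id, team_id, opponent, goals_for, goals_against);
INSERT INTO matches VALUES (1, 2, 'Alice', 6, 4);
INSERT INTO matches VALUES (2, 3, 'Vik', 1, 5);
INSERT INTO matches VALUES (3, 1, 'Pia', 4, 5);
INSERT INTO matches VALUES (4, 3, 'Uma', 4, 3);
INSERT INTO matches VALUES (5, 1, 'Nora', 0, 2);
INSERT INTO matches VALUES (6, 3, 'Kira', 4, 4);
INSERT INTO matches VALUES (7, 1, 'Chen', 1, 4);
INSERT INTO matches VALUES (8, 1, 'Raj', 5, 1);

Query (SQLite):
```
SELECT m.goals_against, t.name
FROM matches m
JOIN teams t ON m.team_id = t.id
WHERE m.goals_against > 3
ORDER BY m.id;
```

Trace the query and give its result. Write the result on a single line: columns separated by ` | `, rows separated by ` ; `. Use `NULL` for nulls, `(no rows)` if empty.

4 | Panel ; 5 | Panel ; 5 | Panel ; 4 | Panel ; 4 | Panel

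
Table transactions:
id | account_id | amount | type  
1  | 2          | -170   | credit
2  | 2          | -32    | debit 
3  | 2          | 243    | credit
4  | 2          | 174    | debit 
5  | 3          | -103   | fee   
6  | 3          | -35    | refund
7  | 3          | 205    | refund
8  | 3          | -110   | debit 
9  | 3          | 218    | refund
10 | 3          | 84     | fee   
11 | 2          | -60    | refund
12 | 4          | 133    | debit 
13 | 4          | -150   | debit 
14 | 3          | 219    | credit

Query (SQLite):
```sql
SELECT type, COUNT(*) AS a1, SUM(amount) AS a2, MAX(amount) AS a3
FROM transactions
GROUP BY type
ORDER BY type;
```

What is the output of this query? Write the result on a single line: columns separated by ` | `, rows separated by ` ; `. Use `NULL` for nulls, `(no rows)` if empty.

Group transactions by type.
Per group compute: COUNT(*), SUM(amount), MAX(amount).
  credit: ids {1, 3, 14} → COUNT(*)=3, SUM(amount)=292, MAX(amount)=243
  debit: ids {2, 4, 8, 12, 13} → COUNT(*)=5, SUM(amount)=15, MAX(amount)=174
  fee: ids {5, 10} → COUNT(*)=2, SUM(amount)=-19, MAX(amount)=84
  refund: ids {6, 7, 9, 11} → COUNT(*)=4, SUM(amount)=328, MAX(amount)=218

credit | 3 | 292 | 243 ; debit | 5 | 15 | 174 ; fee | 2 | -19 | 84 ; refund | 4 | 328 | 218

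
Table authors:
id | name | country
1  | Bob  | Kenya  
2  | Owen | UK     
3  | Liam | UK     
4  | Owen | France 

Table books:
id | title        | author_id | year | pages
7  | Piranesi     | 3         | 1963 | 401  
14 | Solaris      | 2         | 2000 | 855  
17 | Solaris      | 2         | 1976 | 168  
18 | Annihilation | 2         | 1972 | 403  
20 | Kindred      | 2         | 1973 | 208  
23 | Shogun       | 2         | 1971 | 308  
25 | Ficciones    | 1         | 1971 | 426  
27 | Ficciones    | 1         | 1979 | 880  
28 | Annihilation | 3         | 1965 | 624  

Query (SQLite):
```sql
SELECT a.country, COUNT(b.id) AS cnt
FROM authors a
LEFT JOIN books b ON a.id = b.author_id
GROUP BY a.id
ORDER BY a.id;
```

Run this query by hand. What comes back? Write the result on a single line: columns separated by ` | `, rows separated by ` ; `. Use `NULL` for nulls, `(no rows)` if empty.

Kenya | 2 ; UK | 5 ; UK | 2 ; France | 0

LEFT JOIN keeps every authors row; unmatched ones get NULL for books columns.
Group by authors.id and compute COUNT(b.id). COUNT(col) of an all-NULL group is 0.
  1: ids {25, 27} → COUNT(b.id)=2
  2: ids {14, 17, 18, 20, 23} → COUNT(b.id)=5
  3: ids {7, 28} → COUNT(b.id)=2
  4: ids {—} → COUNT(b.id)=0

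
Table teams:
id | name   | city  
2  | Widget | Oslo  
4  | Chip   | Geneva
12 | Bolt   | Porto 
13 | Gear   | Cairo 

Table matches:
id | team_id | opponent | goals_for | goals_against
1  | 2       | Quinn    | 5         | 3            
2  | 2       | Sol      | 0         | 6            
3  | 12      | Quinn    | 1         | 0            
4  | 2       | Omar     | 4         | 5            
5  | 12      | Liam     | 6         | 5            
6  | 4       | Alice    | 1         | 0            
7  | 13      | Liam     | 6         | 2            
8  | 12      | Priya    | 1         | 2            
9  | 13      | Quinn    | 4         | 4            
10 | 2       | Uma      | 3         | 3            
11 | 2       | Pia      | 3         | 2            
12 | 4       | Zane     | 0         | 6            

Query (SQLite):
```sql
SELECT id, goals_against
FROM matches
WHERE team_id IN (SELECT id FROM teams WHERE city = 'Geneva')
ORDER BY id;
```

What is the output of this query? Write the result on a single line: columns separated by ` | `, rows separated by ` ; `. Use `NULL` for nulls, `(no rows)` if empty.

6 | 0 ; 12 | 6

Inner query: teams.id where city = 'Geneva'.
Outer: keep matches rows whose team_id is in that set.
Inner query → {4}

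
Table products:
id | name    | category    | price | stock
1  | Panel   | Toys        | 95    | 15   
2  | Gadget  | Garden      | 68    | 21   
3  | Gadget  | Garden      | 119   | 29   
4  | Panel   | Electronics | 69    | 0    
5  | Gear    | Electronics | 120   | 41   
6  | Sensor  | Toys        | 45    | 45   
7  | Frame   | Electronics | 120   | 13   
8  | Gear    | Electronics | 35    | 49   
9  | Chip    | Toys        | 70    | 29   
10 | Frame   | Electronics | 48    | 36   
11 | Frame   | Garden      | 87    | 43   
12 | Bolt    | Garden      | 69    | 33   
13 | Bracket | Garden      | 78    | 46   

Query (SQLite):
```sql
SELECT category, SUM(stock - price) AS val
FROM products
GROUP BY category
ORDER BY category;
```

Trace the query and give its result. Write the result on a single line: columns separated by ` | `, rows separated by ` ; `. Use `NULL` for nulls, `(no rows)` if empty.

Electronics | -253 ; Garden | -249 ; Toys | -121

For each row compute stock - price.
Group by category; take SUM of the expression per group.
  Electronics: ids {4, 5, 7, 8, 10} → SUM(stock - price)=-253
  Garden: ids {2, 3, 11, 12, 13} → SUM(stock - price)=-249
  Toys: ids {1, 6, 9} → SUM(stock - price)=-121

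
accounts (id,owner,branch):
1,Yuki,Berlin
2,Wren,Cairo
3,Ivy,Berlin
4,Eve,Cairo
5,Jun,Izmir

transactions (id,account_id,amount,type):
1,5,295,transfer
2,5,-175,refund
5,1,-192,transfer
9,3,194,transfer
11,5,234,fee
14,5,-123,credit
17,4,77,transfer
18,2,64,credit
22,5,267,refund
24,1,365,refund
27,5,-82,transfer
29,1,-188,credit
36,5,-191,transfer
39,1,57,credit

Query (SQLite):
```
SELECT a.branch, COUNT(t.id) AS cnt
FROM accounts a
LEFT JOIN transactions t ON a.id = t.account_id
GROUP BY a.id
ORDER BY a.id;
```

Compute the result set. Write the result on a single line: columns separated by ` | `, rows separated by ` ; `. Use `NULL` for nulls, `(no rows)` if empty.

LEFT JOIN keeps every accounts row; unmatched ones get NULL for transactions columns.
Group by accounts.id and compute COUNT(t.id). COUNT(col) of an all-NULL group is 0.
  1: ids {5, 24, 29, 39} → COUNT(t.id)=4
  2: ids {18} → COUNT(t.id)=1
  3: ids {9} → COUNT(t.id)=1
  4: ids {17} → COUNT(t.id)=1
  5: ids {1, 2, 11, 14, 22, 27, 36} → COUNT(t.id)=7

Berlin | 4 ; Cairo | 1 ; Berlin | 1 ; Cairo | 1 ; Izmir | 7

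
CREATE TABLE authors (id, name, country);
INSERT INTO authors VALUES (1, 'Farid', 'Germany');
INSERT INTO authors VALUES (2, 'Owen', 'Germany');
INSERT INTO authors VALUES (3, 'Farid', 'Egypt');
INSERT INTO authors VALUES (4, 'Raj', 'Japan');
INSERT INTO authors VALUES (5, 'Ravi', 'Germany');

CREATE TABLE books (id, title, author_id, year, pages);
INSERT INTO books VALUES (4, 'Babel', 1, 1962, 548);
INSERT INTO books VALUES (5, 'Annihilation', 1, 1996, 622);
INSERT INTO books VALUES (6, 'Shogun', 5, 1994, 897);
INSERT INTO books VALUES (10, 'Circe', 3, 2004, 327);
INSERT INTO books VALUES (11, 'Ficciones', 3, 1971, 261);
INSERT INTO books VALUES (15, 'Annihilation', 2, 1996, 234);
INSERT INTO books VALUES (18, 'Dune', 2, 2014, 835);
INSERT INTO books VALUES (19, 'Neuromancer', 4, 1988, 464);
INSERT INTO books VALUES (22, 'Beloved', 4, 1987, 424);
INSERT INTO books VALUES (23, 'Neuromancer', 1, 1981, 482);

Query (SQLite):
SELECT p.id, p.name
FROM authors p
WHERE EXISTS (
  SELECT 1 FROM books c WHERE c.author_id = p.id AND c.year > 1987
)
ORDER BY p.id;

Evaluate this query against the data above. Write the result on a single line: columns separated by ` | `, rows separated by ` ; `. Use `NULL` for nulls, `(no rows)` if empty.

1 | Farid ; 2 | Owen ; 3 | Farid ; 4 | Raj ; 5 | Ravi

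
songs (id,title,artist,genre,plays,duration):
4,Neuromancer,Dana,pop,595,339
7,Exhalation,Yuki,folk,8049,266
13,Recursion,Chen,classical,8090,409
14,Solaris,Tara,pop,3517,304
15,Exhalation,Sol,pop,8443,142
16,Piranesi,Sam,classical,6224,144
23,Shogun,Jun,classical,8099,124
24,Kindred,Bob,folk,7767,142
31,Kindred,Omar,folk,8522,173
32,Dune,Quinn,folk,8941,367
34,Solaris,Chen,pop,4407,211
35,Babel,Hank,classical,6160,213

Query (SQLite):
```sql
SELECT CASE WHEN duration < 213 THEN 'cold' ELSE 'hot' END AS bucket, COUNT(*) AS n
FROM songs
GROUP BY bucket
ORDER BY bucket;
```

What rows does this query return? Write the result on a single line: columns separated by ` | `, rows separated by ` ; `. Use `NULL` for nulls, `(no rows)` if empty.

cold | 6 ; hot | 6

Bucket rows by duration < 213 → 'cold' else 'hot'; count each bucket.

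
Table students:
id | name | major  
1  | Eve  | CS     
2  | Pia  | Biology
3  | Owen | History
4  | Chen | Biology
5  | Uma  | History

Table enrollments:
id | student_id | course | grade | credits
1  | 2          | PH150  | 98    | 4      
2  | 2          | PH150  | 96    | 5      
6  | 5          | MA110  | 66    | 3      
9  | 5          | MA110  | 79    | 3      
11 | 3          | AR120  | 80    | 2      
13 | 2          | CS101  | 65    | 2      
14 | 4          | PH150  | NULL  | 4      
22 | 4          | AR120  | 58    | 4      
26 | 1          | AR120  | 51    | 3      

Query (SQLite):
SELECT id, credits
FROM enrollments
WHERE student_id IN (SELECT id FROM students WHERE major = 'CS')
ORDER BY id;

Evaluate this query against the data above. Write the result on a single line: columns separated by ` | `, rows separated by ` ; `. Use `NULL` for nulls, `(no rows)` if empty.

Inner query: students.id where major = 'CS'.
Outer: keep enrollments rows whose student_id is in that set.
Inner query → {1}

26 | 3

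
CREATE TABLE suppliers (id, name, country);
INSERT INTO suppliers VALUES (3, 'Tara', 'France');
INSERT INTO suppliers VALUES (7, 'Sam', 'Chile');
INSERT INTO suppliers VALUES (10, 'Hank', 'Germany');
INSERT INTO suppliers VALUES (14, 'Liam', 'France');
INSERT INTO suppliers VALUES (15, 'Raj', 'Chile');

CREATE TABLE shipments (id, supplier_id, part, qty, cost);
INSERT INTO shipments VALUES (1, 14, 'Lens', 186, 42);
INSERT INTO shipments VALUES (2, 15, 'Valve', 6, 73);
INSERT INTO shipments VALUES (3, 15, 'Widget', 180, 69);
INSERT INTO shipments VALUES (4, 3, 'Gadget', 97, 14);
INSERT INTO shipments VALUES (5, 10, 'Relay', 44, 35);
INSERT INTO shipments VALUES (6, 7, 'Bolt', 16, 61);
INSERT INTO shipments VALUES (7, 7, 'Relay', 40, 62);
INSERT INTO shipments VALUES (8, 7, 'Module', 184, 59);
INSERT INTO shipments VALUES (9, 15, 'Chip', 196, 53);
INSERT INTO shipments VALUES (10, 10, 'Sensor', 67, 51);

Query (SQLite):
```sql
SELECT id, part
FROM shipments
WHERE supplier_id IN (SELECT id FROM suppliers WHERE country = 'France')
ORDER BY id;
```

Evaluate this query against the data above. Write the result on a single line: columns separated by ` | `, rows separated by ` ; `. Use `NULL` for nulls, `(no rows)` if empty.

1 | Lens ; 4 | Gadget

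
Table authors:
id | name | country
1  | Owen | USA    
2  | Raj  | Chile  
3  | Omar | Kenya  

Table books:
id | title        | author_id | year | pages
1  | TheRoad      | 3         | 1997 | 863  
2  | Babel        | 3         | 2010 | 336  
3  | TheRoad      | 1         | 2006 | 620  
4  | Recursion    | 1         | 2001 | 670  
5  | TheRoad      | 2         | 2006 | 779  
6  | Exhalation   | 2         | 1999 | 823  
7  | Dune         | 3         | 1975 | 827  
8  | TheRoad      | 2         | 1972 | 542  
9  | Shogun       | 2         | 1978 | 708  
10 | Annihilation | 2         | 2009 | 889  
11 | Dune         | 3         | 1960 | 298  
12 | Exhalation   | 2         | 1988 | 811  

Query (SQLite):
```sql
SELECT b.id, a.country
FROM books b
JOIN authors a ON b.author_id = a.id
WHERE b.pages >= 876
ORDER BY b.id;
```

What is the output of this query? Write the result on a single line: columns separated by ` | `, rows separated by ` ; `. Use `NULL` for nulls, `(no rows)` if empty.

Each books row matches the authors row where author_id = authors.id.
Then keep rows with b.pages >= 876.

10 | Chile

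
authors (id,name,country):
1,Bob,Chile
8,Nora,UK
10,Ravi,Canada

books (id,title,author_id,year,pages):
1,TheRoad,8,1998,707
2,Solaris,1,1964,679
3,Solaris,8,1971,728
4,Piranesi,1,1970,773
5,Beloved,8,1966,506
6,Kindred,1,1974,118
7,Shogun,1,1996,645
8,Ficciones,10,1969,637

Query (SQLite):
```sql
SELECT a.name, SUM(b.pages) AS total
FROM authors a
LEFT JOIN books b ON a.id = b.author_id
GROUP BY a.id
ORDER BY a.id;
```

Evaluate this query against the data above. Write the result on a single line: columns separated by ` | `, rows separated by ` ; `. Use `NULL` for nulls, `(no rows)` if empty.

Bob | 2215 ; Nora | 1941 ; Ravi | 637

LEFT JOIN keeps every authors row; unmatched ones get NULL for books columns.
Group by authors.id and compute SUM(b.pages). SUM over an all-NULL group is NULL.
  1: ids {2, 4, 6, 7} → SUM(b.pages)=2215
  8: ids {1, 3, 5} → SUM(b.pages)=1941
  10: ids {8} → SUM(b.pages)=637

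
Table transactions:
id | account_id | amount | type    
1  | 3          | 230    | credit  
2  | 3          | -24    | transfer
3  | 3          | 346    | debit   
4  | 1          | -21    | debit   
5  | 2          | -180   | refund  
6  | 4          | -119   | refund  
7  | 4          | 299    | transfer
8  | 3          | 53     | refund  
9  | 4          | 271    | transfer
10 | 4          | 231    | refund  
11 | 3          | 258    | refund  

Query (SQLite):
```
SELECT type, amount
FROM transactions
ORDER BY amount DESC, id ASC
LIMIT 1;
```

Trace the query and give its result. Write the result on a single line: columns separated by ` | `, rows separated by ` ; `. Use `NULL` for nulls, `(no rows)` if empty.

debit | 346

Sort by amount desc, tiebreak id asc: (346, id=3), (299, id=7), (271, id=9), (258, id=11) …. Take first 1.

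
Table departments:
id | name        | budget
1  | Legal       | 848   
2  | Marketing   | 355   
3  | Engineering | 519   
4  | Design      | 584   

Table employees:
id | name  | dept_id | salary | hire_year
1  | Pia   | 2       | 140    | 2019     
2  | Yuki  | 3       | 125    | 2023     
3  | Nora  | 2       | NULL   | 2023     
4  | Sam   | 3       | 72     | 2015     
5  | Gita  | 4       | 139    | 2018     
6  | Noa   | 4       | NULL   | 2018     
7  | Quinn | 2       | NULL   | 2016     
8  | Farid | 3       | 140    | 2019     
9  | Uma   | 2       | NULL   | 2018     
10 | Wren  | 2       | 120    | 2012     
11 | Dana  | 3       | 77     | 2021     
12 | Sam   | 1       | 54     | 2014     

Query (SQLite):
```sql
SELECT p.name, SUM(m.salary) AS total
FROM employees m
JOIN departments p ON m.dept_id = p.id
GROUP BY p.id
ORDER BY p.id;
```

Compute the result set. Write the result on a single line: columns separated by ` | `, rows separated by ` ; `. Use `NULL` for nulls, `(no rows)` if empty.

Join each employees row to its departments via dept_id.
Group joined rows by departments.id; compute SUM(m.salary) per group.
  1: ids {12} → SUM(m.salary)=54
  2: ids {1, 3, 7, 9, 10} → SUM(m.salary)=260
  3: ids {2, 4, 8, 11} → SUM(m.salary)=414
  4: ids {5, 6} → SUM(m.salary)=139

Legal | 54 ; Marketing | 260 ; Engineering | 414 ; Design | 139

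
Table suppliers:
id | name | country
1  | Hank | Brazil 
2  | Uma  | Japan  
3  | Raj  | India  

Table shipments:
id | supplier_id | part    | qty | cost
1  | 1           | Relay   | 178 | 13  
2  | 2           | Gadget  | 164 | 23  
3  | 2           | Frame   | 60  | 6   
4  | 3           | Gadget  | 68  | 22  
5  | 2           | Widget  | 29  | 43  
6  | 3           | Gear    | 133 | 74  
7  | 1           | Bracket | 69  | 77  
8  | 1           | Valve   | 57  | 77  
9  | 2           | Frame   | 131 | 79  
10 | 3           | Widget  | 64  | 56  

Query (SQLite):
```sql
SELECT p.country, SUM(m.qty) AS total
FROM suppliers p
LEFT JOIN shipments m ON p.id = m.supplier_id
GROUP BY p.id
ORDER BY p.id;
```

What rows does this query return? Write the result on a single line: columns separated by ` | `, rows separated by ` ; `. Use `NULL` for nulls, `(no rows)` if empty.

LEFT JOIN keeps every suppliers row; unmatched ones get NULL for shipments columns.
Group by suppliers.id and compute SUM(m.qty). SUM over an all-NULL group is NULL.
  1: ids {1, 7, 8} → SUM(m.qty)=304
  2: ids {2, 3, 5, 9} → SUM(m.qty)=384
  3: ids {4, 6, 10} → SUM(m.qty)=265

Brazil | 304 ; Japan | 384 ; India | 265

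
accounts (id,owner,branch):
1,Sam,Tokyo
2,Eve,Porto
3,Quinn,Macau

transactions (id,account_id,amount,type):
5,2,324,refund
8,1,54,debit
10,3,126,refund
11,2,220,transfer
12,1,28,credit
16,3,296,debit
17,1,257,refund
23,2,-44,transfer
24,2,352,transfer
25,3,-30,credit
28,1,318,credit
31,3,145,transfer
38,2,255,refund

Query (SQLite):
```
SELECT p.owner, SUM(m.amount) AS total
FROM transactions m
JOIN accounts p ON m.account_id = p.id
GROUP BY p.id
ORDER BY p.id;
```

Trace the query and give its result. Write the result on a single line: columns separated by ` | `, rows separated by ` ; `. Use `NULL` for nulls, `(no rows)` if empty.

Join each transactions row to its accounts via account_id.
Group joined rows by accounts.id; compute SUM(m.amount) per group.
  1: ids {8, 12, 17, 28} → SUM(m.amount)=657
  2: ids {5, 11, 23, 24, 38} → SUM(m.amount)=1107
  3: ids {10, 16, 25, 31} → SUM(m.amount)=537

Sam | 657 ; Eve | 1107 ; Quinn | 537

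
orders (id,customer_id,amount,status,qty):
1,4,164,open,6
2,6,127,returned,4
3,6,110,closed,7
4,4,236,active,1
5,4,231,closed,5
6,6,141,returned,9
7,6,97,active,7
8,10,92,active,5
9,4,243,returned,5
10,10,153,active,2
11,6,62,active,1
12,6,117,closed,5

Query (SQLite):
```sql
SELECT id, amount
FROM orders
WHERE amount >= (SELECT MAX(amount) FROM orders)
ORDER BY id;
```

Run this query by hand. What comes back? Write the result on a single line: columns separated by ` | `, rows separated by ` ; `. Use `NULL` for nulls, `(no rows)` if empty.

9 | 243

Scalar subquery: MAX(amount) over all orders rows = 243.
Keep rows where amount >= that value.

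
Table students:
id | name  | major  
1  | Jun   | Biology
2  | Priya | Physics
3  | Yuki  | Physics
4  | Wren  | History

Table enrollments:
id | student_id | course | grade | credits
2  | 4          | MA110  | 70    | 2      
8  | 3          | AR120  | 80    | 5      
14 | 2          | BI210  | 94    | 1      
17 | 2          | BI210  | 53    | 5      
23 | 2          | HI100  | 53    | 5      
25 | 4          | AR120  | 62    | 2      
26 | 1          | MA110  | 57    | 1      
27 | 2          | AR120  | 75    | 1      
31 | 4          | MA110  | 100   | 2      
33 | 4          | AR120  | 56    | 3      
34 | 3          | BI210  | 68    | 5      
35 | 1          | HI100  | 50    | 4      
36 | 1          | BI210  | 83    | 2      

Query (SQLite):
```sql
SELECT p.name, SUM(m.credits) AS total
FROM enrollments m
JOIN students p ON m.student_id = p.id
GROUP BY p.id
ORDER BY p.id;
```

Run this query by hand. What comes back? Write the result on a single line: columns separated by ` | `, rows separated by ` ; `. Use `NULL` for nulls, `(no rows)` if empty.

Join each enrollments row to its students via student_id.
Group joined rows by students.id; compute SUM(m.credits) per group.
  1: ids {26, 35, 36} → SUM(m.credits)=7
  2: ids {14, 17, 23, 27} → SUM(m.credits)=12
  3: ids {8, 34} → SUM(m.credits)=10
  4: ids {2, 25, 31, 33} → SUM(m.credits)=9

Jun | 7 ; Priya | 12 ; Yuki | 10 ; Wren | 9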